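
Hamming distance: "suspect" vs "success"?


Comparing character by character (same length = 7):
  Pos 0: 's' vs 's' =
  Pos 1: 'u' vs 'u' =
  Pos 2: 's' vs 'c' !=
  Pos 3: 'p' vs 'c' !=
  Pos 4: 'e' vs 'e' =
  Pos 5: 'c' vs 's' !=
  Pos 6: 't' vs 's' !=
Hamming distance = 4


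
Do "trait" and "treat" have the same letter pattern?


Pattern of "trait": [0, 1, 2, 3, 0]
Pattern of "treat": [0, 1, 2, 3, 0]
Patterns match
Same pattern = Yes


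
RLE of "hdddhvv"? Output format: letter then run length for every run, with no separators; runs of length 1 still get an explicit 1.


String: "hdddhvv"
Scanning for consecutive runs:
  'h' x 1
  'd' x 3
  'h' x 1
  'v' x 2
RLE = "h1d3h1v2"


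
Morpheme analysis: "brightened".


Word: "brightened"
Morphemes: bright | -en | -ed
Each morpheme carries meaning
= 3 morphemes


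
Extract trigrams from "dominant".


Word: "dominant" (length 8)
Number of trigrams = 8 - 3 + 1 = 6
  Position 0: "dom"
  Position 1: "omi"
  Position 2: "min"
  Position 3: "ina"
  Position 4: "nan"
  Position 5: "ant"
Trigrams = "dom", "omi", "min", "ina", "nan", "ant"


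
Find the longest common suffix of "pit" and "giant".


Word 1: "pit"
Word 2: "giant"
Comparing from end:
  Pos -1: 't' == 't'
  Pos -2: 'i' != 'n' (stop)
LCS = "t" (length 1)


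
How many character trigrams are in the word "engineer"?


Word: "engineer" (length 8)
Number of 3-grams = length - 3 + 1 = 8 - 3 + 1
= 6


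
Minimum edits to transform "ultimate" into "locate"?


Word 1: "ultimate" (length 8)
Word 2: "locate" (length 6)
One optimal edit sequence (insert/delete/substitute each cost 1):
  1. delete 'u'  (+1)
  2. keep 'l'
  3. delete 't'  (+1)
  4. substitute 'i' -> 'o'  (+1)
  5. substitute 'm' -> 'c'  (+1)
  6. keep 'a'
  7. keep 't'
  8. keep 'e'
Total edit operations: 4
Edit distance = 4


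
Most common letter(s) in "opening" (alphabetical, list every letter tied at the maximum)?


Word: "opening"
Letter counts:
  'e': 1
  'g': 1
  'i': 1
  'n': 2
  'o': 1
  'p': 1
Maximum count = 2
Most frequent = 'n' (2 times each)


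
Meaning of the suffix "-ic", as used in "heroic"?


Suffix: -ic
Example: heroic = hero + -ic
Meaning = relating to


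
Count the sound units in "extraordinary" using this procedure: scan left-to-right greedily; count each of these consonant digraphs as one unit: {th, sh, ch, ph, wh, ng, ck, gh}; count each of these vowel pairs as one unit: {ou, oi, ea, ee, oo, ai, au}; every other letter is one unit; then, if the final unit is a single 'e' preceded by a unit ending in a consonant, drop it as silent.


Word: "extraordinary" (13 letters)
Left-to-right scan:
  (1) 'e' (letter)
  (2) 'x' (letter)
  (3) 't' (letter)
  (4) 'r' (letter)
  (5) 'a' (letter)
  (6) 'o' (letter)
  (7) 'r' (letter)
  (8) 'd' (letter)
  (9) 'i' (letter)
  (10) 'n' (letter)
  (11) 'a' (letter)
  (12) 'r' (letter)
  (13) 'y' (letter)
Units from scan: 13
Sound units = 13 units


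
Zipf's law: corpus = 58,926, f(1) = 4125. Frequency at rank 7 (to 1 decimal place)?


Zipf's law: f(r) = f(1) / r
f(1) = 4125
f(7) = 4125 / 7
= 589.3 occurrences


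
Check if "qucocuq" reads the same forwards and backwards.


Word: "qucocuq"
Reversed: "qucocuq"
Forward == Backward? qucocuq == qucocuq
Palindrome = Yes


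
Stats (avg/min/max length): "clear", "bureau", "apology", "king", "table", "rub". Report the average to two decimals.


Lengths: "clear"=5, "bureau"=6, "apology"=7, "king"=4, "table"=5, "rub"=3
Sum = 30, Count = 6
Average = 30/6 = 5.00
= avg=5.00, min=3, max=7


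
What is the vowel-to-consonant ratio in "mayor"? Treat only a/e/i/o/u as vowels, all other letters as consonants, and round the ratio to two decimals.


Word: "mayor"
Vowels (a,e,i,o,u): 2
Consonants: 3
Ratio = 2/3
= 0.67


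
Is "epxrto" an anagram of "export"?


Word 1: "export" → sorted: eoprtx
Word 2: "epxrto" → sorted: eoprtx
Same letters? eoprtx == eoprtx
Anagram = Yes


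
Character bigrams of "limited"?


Word: "limited" (length 7)
Number of bigrams = 7 - 2 + 1 = 6
  Position 0: "li"
  Position 1: "im"
  Position 2: "mi"
  Position 3: "it"
  Position 4: "te"
  Position 5: "ed"
Bigrams = "li", "im", "mi", "it", "te", "ed"


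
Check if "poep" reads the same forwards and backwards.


Word: "poep"
Reversed: "peop"
Forward == Backward? poep != peop
Palindrome = No


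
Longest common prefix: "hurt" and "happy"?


Word 1: "hurt"
Word 2: "happy"
Comparing from start:
  Pos 0: 'h' == 'h'
  Pos 1: 'u' != 'a' (stop)
LCP = "h" (length 1)


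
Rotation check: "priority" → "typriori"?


Word: "priority", Candidate: "typriori"
Method: check if candidate is substring of word+word
"prioritypriority" contains "typriori"? Yes
Is rotation = Yes


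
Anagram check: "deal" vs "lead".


Word 1: "deal" → sorted: adel
Word 2: "lead" → sorted: adel
Same letters? adel == adel
Anagram = Yes


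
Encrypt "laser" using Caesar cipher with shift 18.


Word: "laser"
Shift: 18
Each letter → (letter + shift) mod 26:
  'l' (11) + 18 = 3 → 'd'
  'a' (0) + 18 = 18 → 's'
  's' (18) + 18 = 10 → 'k'
  'e' (4) + 18 = 22 → 'w'
  'r' (17) + 18 = 9 → 'j'
Result = "dskwj"


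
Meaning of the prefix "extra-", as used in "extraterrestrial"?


Prefix: extra-
Example: extraterrestrial = extra- + terrestrial
Meaning = beyond


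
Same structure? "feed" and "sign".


Pattern of "feed": [0, 1, 1, 2]
Pattern of "sign": [0, 1, 2, 3]
Patterns do not match
Same pattern = No


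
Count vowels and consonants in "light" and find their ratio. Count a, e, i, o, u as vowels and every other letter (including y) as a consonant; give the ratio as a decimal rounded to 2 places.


Word: "light"
Vowels (a,e,i,o,u): 1
Consonants: 4
Ratio = 1/4
= 0.25


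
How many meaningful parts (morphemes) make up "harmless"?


Word: "harmless"
Morphemes: harm / -less
Each morpheme carries meaning
= 2 morphemes


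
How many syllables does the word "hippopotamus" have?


Word: "hippopotamus"
Syllable breakdown: hip | po | pot | a | mus
Counting: 5 parts
= 5 syllables


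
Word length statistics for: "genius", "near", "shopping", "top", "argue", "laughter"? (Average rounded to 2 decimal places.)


Lengths: "genius"=6, "near"=4, "shopping"=8, "top"=3, "argue"=5, "laughter"=8
Sum = 34, Count = 6
Average = 34/6 = 5.67
= avg=5.67, min=3, max=8


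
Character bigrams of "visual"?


Word: "visual" (length 6)
Number of bigrams = 6 - 2 + 1 = 5
  Position 0: "vi"
  Position 1: "is"
  Position 2: "su"
  Position 3: "ua"
  Position 4: "al"
Bigrams = "vi", "is", "su", "ua", "al"


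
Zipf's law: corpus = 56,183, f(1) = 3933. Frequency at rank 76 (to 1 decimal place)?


Zipf's law: f(r) = f(1) / r
f(1) = 3933
f(76) = 3933 / 76
= 51.8 occurrences


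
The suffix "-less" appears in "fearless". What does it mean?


Suffix: -less
As in: fearless -> fear + -less
Meaning = without


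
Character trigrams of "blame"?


Word: "blame" (length 5)
Number of trigrams = 5 - 3 + 1 = 3
  Position 0: "bla"
  Position 1: "lam"
  Position 2: "ame"
Trigrams = "bla", "lam", "ame"


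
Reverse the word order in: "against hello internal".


Original: "against hello internal"
Words (1..n): against | hello | internal
Reversed (n..1): internal | hello | against
Result = "internal hello against"


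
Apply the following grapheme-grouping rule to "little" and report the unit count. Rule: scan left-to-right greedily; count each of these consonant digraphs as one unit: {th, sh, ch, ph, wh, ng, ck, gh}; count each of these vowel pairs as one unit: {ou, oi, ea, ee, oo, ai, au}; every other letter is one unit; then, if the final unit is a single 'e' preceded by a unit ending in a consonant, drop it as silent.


Word: "little" (6 letters)
Left-to-right scan:
  (1) 'l' (letter)
  (2) 'i' (letter)
  (3) 't' (letter)
  (4) 't' (letter)
  (5) 'l' (letter)
  (6) 'e' (letter)
Units from scan: 6
Final unit is 'e' after a consonant -> drop as silent (-1)
Sound units = 5 units


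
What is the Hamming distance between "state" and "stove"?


Comparing character by character (same length = 5):
  Pos 0: 's' vs 's' =
  Pos 1: 't' vs 't' =
  Pos 2: 'a' vs 'o' !=
  Pos 3: 't' vs 'v' !=
  Pos 4: 'e' vs 'e' =
Hamming distance = 2


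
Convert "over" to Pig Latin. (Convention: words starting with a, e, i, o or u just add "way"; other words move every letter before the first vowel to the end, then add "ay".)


Word: "over"
Starts with vowel → add 'way'
Pig Latin = "overway"


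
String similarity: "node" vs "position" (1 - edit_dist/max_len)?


Word 1: "node" (length 4)
Word 2: "position" (length 8)
One optimal edit sequence:
  1. substitute 'n' -> 'p'  (+1)
  2. keep 'o'
  3. insert 's'  (+1)
  4. insert 'i'  (+1)
  5. insert 't'  (+1)
  6. insert 'i'  (+1)
  7. substitute 'd' -> 'o'  (+1)
  8. substitute 'e' -> 'n'  (+1)
Edit distance = 7
Max length = max(4, 8) = 8
Similarity = 1 - 7/8
= 0.1250


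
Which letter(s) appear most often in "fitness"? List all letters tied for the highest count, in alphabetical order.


Word: "fitness"
Letter counts:
  'e': 1
  'f': 1
  'i': 1
  'n': 1
  's': 2
  't': 1
Maximum count = 2
Most frequent = 's' (2 times each)


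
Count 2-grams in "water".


Word: "water" (length 5)
Number of 2-grams = length - 2 + 1 = 5 - 2 + 1
= 4


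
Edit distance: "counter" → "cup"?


Word 1: "counter" (length 7)
Word 2: "cup" (length 3)
One optimal edit sequence (insert/delete/substitute each cost 1):
  1. keep 'c'
  2. delete 'o'  (+1)
  3. keep 'u'
  4. delete 'n'  (+1)
  5. delete 't'  (+1)
  6. delete 'e'  (+1)
  7. substitute 'r' -> 'p'  (+1)
Total edit operations: 5
Edit distance = 5


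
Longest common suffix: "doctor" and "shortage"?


Word 1: "doctor"
Word 2: "shortage"
Comparing from end:
  Pos -1: 'r' != 'e' (stop)
LCS = "" (length 0)


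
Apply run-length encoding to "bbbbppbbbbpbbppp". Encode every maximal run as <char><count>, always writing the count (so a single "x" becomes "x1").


String: "bbbbppbbbbpbbppp"
Scanning for consecutive runs:
  'b' x 4
  'p' x 2
  'b' x 4
  'p' x 1
  'b' x 2
  'p' x 3
RLE = "b4p2b4p1b2p3"


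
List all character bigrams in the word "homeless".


Word: "homeless" (length 8)
Number of bigrams = 8 - 2 + 1 = 7
  Position 0: "ho"
  Position 1: "om"
  Position 2: "me"
  Position 3: "el"
  Position 4: "le"
  Position 5: "es"
  Position 6: "ss"
Bigrams = "ho", "om", "me", "el", "le", "es", "ss"


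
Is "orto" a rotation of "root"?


Word: "root", Candidate: "orto"
Method: check if candidate is substring of word+word
"rootroot" contains "orto"? No
Is rotation = No


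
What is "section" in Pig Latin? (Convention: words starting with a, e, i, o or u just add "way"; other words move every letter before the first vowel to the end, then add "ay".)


Word: "section"
Starts with consonant(s) → move to end, add 'ay'
Consonant cluster: "s"
Pig Latin = "ectionsay"


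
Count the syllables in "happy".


Word: "happy"
Syllable breakdown: hap-py
Counting: 2 parts
= 2 syllables


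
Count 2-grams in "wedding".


Word: "wedding" (length 7)
Number of 2-grams = length - 2 + 1 = 7 - 2 + 1
= 6


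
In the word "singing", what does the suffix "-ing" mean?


Suffix: -ing
Example: singing = sing + -ing
Meaning = present participle


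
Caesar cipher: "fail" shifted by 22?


Word: "fail"
Shift: 22
Each letter → (letter + shift) mod 26:
  'f' (5) + 22 = 1 → 'b'
  'a' (0) + 22 = 22 → 'w'
  'i' (8) + 22 = 4 → 'e'
  'l' (11) + 22 = 7 → 'h'
Result = "bweh"


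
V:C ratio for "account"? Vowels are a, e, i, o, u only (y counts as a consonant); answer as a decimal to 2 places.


Word: "account"
Vowels (a,e,i,o,u): 3
Consonants: 4
Ratio = 3/4
= 0.75


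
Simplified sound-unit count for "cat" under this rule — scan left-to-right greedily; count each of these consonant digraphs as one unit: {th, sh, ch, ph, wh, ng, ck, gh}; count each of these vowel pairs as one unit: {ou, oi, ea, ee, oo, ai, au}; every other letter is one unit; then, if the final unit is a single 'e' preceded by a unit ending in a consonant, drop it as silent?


Word: "cat" (3 letters)
Left-to-right scan:
  1. 'c' (letter)
  2. 'a' (letter)
  3. 't' (letter)
Units from scan: 3
Sound units = 3 units


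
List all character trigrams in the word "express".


Word: "express" (length 7)
Number of trigrams = 7 - 3 + 1 = 5
  Position 0: "exp"
  Position 1: "xpr"
  Position 2: "pre"
  Position 3: "res"
  Position 4: "ess"
Trigrams = "exp", "xpr", "pre", "res", "ess"


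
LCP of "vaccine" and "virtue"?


Word 1: "vaccine"
Word 2: "virtue"
Comparing from start:
  Pos 0: 'v' == 'v'
  Pos 1: 'a' != 'i' (stop)
LCP = "v" (length 1)


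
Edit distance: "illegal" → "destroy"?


Word 1: "illegal" (length 7)
Word 2: "destroy" (length 7)
One optimal edit sequence (insert/delete/substitute each cost 1):
  1. substitute 'i' -> 'd'  (+1)
  2. substitute 'l' -> 'e'  (+1)
  3. substitute 'l' -> 's'  (+1)
  4. substitute 'e' -> 't'  (+1)
  5. substitute 'g' -> 'r'  (+1)
  6. substitute 'a' -> 'o'  (+1)
  7. substitute 'l' -> 'y'  (+1)
Total edit operations: 7
Edit distance = 7


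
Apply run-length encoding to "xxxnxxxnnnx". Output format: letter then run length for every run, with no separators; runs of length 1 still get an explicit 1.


String: "xxxnxxxnnnx"
Scanning for consecutive runs:
  'x' x 3
  'n' x 1
  'x' x 3
  'n' x 3
  'x' x 1
RLE = "x3n1x3n3x1"


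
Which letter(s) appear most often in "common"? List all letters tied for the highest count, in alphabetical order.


Word: "common"
Letter counts:
  'c': 1
  'm': 2
  'n': 1
  'o': 2
Maximum count = 2
Most frequent = 'm', 'o' (2 times each)


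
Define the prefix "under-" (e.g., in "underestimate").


Prefix: under-
Example: underestimate = under- + estimate
Meaning = insufficient


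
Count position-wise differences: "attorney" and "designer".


Comparing character by character (same length = 8):
  Pos 0: 'a' vs 'd' !=
  Pos 1: 't' vs 'e' !=
  Pos 2: 't' vs 's' !=
  Pos 3: 'o' vs 'i' !=
  Pos 4: 'r' vs 'g' !=
  Pos 5: 'n' vs 'n' =
  Pos 6: 'e' vs 'e' =
  Pos 7: 'y' vs 'r' !=
Hamming distance = 6


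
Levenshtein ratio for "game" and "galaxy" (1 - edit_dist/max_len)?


Word 1: "game" (length 4)
Word 2: "galaxy" (length 6)
One optimal edit sequence:
  1. keep 'g'
  2. insert 'a'  (+1)
  3. insert 'l'  (+1)
  4. keep 'a'
  5. substitute 'm' -> 'x'  (+1)
  6. substitute 'e' -> 'y'  (+1)
Edit distance = 4
Max length = max(4, 6) = 6
Similarity = 1 - 4/6
= 0.3333


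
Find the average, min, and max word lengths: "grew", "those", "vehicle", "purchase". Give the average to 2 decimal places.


Lengths: "grew"=4, "those"=5, "vehicle"=7, "purchase"=8
Sum = 24, Count = 4
Average = 24/4 = 6.00
= avg=6.00, min=4, max=8


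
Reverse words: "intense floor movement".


Original: "intense floor movement"
Words (1..n): intense | floor | movement
Reversed (n..1): movement | floor | intense
Result = "movement floor intense"


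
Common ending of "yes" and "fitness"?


Word 1: "yes"
Word 2: "fitness"
Comparing from end:
  Pos -1: 's' == 's'
  Pos -2: 'e' != 's' (stop)
LCS = "s" (length 1)


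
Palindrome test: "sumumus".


Word: "sumumus"
Reversed: "sumumus"
Forward == Backward? sumumus == sumumus
Palindrome = Yes


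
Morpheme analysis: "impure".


Word: "impure"
Morphemes: im- / pure
Each morpheme carries meaning
= 2 morphemes


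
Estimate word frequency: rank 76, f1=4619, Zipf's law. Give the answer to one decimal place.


Zipf's law: f(r) = f(1) / r
f(1) = 4619
f(76) = 4619 / 76
= 60.8 occurrences


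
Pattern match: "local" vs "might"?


Pattern of "local": [0, 1, 2, 3, 0]
Pattern of "might": [0, 1, 2, 3, 4]
Patterns do not match
Same pattern = No


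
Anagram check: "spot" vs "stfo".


Word 1: "spot" → sorted: opst
Word 2: "stfo" → sorted: fost
Same letters? opst != fost
Anagram = No


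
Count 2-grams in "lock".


Word: "lock" (length 4)
Number of 2-grams = length - 2 + 1 = 4 - 2 + 1
= 3


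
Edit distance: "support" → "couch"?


Word 1: "support" (length 7)
Word 2: "couch" (length 5)
One optimal edit sequence (insert/delete/substitute each cost 1):
  1. delete 's'  (+1)
  2. delete 'u'  (+1)
  3. substitute 'p' -> 'c'  (+1)
  4. substitute 'p' -> 'o'  (+1)
  5. substitute 'o' -> 'u'  (+1)
  6. substitute 'r' -> 'c'  (+1)
  7. substitute 't' -> 'h'  (+1)
Total edit operations: 7
Edit distance = 7


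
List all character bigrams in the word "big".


Word: "big" (length 3)
Number of bigrams = 3 - 2 + 1 = 2
  Position 0: "bi"
  Position 1: "ig"
Bigrams = "bi", "ig"


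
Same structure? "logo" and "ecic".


Pattern of "logo": [0, 1, 2, 1]
Pattern of "ecic": [0, 1, 2, 1]
Patterns match
Same pattern = Yes


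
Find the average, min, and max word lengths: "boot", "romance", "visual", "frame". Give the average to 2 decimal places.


Lengths: "boot"=4, "romance"=7, "visual"=6, "frame"=5
Sum = 22, Count = 4
Average = 22/4 = 5.50
= avg=5.50, min=4, max=7


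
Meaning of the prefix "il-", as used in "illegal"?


Prefix: il-
Example: illegal (il- + legal)
Meaning = not


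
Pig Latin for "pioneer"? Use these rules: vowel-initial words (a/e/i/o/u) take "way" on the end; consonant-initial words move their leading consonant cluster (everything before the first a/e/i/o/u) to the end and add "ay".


Word: "pioneer"
Starts with consonant(s) → move to end, add 'ay'
Consonant cluster: "p"
Pig Latin = "ioneerpay"


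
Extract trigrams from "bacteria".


Word: "bacteria" (length 8)
Number of trigrams = 8 - 3 + 1 = 6
  Position 0: "bac"
  Position 1: "act"
  Position 2: "cte"
  Position 3: "ter"
  Position 4: "eri"
  Position 5: "ria"
Trigrams = "bac", "act", "cte", "ter", "eri", "ria"


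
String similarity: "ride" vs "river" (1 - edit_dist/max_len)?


Word 1: "ride" (length 4)
Word 2: "river" (length 5)
One optimal edit sequence:
  1. keep 'r'
  2. keep 'i'
  3. substitute 'd' -> 'v'  (+1)
  4. keep 'e'
  5. insert 'r'  (+1)
Edit distance = 2
Max length = max(4, 5) = 5
Similarity = 1 - 2/5
= 0.6000


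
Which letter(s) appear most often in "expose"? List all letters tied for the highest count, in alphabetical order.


Word: "expose"
Letter counts:
  'e': 2
  'o': 1
  'p': 1
  's': 1
  'x': 1
Maximum count = 2
Most frequent = 'e' (2 times each)


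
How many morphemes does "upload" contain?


Word: "upload"
Morphemes: up- + load
Each morpheme carries meaning
= 2 morphemes


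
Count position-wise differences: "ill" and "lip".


Comparing character by character (same length = 3):
  Pos 0: 'i' vs 'l' !=
  Pos 1: 'l' vs 'i' !=
  Pos 2: 'l' vs 'p' !=
Hamming distance = 3


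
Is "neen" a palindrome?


Word: "neen"
Reversed: "neen"
Forward == Backward? neen == neen
Palindrome = Yes


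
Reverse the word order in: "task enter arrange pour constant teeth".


Original: "task enter arrange pour constant teeth"
Words (1..n): task | enter | arrange | pour | constant | teeth
Reversed (n..1): teeth | constant | pour | arrange | enter | task
Result = "teeth constant pour arrange enter task"


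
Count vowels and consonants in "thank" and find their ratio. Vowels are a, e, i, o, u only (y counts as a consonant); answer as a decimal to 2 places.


Word: "thank"
Vowels (a,e,i,o,u): 1
Consonants: 4
Ratio = 1/4
= 0.25


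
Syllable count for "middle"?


Word: "middle"
Syllable breakdown: mid | dle
Counting: 2 parts
= 2 syllables


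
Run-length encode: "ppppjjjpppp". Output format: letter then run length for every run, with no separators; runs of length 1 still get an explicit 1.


String: "ppppjjjpppp"
Scanning for consecutive runs:
  'p' x 4
  'j' x 3
  'p' x 4
RLE = "p4j3p4"


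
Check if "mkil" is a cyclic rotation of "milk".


Word: "milk", Candidate: "mkil"
Method: check if candidate is substring of word+word
"milkmilk" contains "mkil"? No
Is rotation = No


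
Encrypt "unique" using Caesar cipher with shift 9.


Word: "unique"
Shift: 9
Each letter → (letter + shift) mod 26:
  'u' (20) + 9 = 3 → 'd'
  'n' (13) + 9 = 22 → 'w'
  'i' (8) + 9 = 17 → 'r'
  'q' (16) + 9 = 25 → 'z'
  'u' (20) + 9 = 3 → 'd'
  'e' (4) + 9 = 13 → 'n'
Result = "dwrzdn"


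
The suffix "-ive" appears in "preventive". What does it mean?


Suffix: -ive
As in: preventive -> prevent + -ive
Meaning = tending to


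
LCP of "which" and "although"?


Word 1: "which"
Word 2: "although"
Comparing from start:
  Pos 0: 'w' != 'a' (stop)
LCP = "" (length 0)


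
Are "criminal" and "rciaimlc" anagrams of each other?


Word 1: "criminal" → sorted: aciilmnr
Word 2: "rciaimlc" → sorted: acciilmr
Same letters? aciilmnr != acciilmr
Anagram = No


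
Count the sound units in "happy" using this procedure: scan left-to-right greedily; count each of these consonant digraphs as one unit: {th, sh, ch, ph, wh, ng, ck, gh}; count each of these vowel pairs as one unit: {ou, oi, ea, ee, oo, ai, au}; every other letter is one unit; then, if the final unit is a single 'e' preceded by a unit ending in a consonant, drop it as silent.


Word: "happy" (5 letters)
Left-to-right scan:
  (1) 'h' (letter)
  (2) 'a' (letter)
  (3) 'p' (letter)
  (4) 'p' (letter)
  (5) 'y' (letter)
Units from scan: 5
Sound units = 5 units


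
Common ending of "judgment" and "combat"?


Word 1: "judgment"
Word 2: "combat"
Comparing from end:
  Pos -1: 't' == 't'
  Pos -2: 'n' != 'a' (stop)
LCS = "t" (length 1)


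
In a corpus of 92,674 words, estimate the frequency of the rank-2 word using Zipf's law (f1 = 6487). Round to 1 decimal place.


Zipf's law: f(r) = f(1) / r
f(1) = 6487
f(2) = 6487 / 2
= 3243.5 occurrences


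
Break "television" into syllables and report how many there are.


Word: "television"
Syllable breakdown: tel · e · vi · sion
Counting: 4 parts
= 4 syllables


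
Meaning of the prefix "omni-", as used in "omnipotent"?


Prefix: omni-
As in: omnipotent -> omni- + potent
Meaning = all


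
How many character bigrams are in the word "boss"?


Word: "boss" (length 4)
Number of 2-grams = length - 2 + 1 = 4 - 2 + 1
= 3


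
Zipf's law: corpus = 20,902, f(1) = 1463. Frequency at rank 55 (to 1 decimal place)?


Zipf's law: f(r) = f(1) / r
f(1) = 1463
f(55) = 1463 / 55
= 26.6 occurrences


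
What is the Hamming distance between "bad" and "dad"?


Comparing character by character (same length = 3):
  Pos 0: 'b' vs 'd' !=
  Pos 1: 'a' vs 'a' =
  Pos 2: 'd' vs 'd' =
Hamming distance = 1


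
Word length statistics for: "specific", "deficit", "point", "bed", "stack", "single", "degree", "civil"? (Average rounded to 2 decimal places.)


Lengths: "specific"=8, "deficit"=7, "point"=5, "bed"=3, "stack"=5, "single"=6, "degree"=6, "civil"=5
Sum = 45, Count = 8
Average = 45/8 = 5.63
= avg=5.63, min=3, max=8


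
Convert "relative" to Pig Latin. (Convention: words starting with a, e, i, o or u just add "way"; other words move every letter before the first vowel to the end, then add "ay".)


Word: "relative"
Starts with consonant(s) → move to end, add 'ay'
Consonant cluster: "r"
Pig Latin = "elativeray"


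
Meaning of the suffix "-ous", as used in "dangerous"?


Suffix: -ous
Example: dangerous (danger + -ous)
Meaning = having quality of


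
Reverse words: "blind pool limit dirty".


Original: "blind pool limit dirty"
Words (1..n): blind | pool | limit | dirty
Reversed (n..1): dirty | limit | pool | blind
Result = "dirty limit pool blind"


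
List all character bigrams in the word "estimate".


Word: "estimate" (length 8)
Number of bigrams = 8 - 2 + 1 = 7
  Position 0: "es"
  Position 1: "st"
  Position 2: "ti"
  Position 3: "im"
  Position 4: "ma"
  Position 5: "at"
  Position 6: "te"
Bigrams = "es", "st", "ti", "im", "ma", "at", "te"


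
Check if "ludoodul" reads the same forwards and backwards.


Word: "ludoodul"
Reversed: "ludoodul"
Forward == Backward? ludoodul == ludoodul
Palindrome = Yes


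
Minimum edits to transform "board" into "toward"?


Word 1: "board" (length 5)
Word 2: "toward" (length 6)
One optimal edit sequence (insert/delete/substitute each cost 1):
  1. substitute 'b' -> 't'  (+1)
  2. keep 'o'
  3. insert 'w'  (+1)
  4. keep 'a'
  5. keep 'r'
  6. keep 'd'
Total edit operations: 2
Edit distance = 2


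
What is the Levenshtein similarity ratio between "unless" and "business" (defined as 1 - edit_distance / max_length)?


Word 1: "unless" (length 6)
Word 2: "business" (length 8)
One optimal edit sequence:
  1. insert 'b'  (+1)
  2. keep 'u'
  3. insert 's'  (+1)
  4. substitute 'n' -> 'i'  (+1)
  5. substitute 'l' -> 'n'  (+1)
  6. keep 'e'
  7. keep 's'
  8. keep 's'
Edit distance = 4
Max length = max(6, 8) = 8
Similarity = 1 - 4/8
= 0.5000


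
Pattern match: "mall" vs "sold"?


Pattern of "mall": [0, 1, 2, 2]
Pattern of "sold": [0, 1, 2, 3]
Patterns do not match
Same pattern = No


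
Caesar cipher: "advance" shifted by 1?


Word: "advance"
Shift: 1
Each letter → (letter + shift) mod 26:
  'a' (0) + 1 = 1 → 'b'
  'd' (3) + 1 = 4 → 'e'
  'v' (21) + 1 = 22 → 'w'
  'a' (0) + 1 = 1 → 'b'
  'n' (13) + 1 = 14 → 'o'
  'c' (2) + 1 = 3 → 'd'
  'e' (4) + 1 = 5 → 'f'
Result = "bewbodf"


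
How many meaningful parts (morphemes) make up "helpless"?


Word: "helpless"
Morphemes: help | -less
Each morpheme carries meaning
= 2 morphemes


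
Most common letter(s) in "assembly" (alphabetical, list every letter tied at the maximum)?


Word: "assembly"
Letter counts:
  'a': 1
  'b': 1
  'e': 1
  'l': 1
  'm': 1
  's': 2
  'y': 1
Maximum count = 2
Most frequent = 's' (2 times each)


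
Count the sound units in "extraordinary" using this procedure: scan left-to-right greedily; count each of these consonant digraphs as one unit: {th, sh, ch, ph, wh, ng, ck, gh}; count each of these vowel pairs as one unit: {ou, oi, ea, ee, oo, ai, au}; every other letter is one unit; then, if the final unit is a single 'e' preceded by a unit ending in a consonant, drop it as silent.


Word: "extraordinary" (13 letters)
Left-to-right scan:
  (1) 'e' (letter)
  (2) 'x' (letter)
  (3) 't' (letter)
  (4) 'r' (letter)
  (5) 'a' (letter)
  (6) 'o' (letter)
  (7) 'r' (letter)
  (8) 'd' (letter)
  (9) 'i' (letter)
  (10) 'n' (letter)
  (11) 'a' (letter)
  (12) 'r' (letter)
  (13) 'y' (letter)
Units from scan: 13
Sound units = 13 units


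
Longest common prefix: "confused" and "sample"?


Word 1: "confused"
Word 2: "sample"
Comparing from start:
  Pos 0: 'c' != 's' (stop)
LCP = "" (length 0)


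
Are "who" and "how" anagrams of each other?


Word 1: "who" → sorted: how
Word 2: "how" → sorted: how
Same letters? how == how
Anagram = Yes


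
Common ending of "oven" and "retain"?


Word 1: "oven"
Word 2: "retain"
Comparing from end:
  Pos -1: 'n' == 'n'
  Pos -2: 'e' != 'i' (stop)
LCS = "n" (length 1)


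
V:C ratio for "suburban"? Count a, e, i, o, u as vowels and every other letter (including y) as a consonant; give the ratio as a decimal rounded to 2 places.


Word: "suburban"
Vowels (a,e,i,o,u): 3
Consonants: 5
Ratio = 3/5
= 0.60


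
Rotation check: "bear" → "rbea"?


Word: "bear", Candidate: "rbea"
Method: check if candidate is substring of word+word
"bearbear" contains "rbea"? Yes
Is rotation = Yes


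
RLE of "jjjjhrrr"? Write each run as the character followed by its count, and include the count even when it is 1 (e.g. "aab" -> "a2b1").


String: "jjjjhrrr"
Scanning for consecutive runs:
  'j' x 4
  'h' x 1
  'r' x 3
RLE = "j4h1r3"


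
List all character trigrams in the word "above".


Word: "above" (length 5)
Number of trigrams = 5 - 3 + 1 = 3
  Position 0: "abo"
  Position 1: "bov"
  Position 2: "ove"
Trigrams = "abo", "bov", "ove"


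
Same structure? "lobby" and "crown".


Pattern of "lobby": [0, 1, 2, 2, 3]
Pattern of "crown": [0, 1, 2, 3, 4]
Patterns do not match
Same pattern = No


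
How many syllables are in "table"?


Word: "table"
Syllable breakdown: ta | ble
Counting: 2 parts
= 2 syllables


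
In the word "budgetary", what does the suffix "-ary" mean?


Suffix: -ary
Example: budgetary (budget + -ary)
Meaning = relating to


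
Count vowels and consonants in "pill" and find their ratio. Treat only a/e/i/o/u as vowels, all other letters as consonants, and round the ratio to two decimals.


Word: "pill"
Vowels (a,e,i,o,u): 1
Consonants: 3
Ratio = 1/3
= 0.33


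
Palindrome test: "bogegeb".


Word: "bogegeb"
Reversed: "begegob"
Forward == Backward? bogegeb != begegob
Palindrome = No


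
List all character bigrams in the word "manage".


Word: "manage" (length 6)
Number of bigrams = 6 - 2 + 1 = 5
  Position 0: "ma"
  Position 1: "an"
  Position 2: "na"
  Position 3: "ag"
  Position 4: "ge"
Bigrams = "ma", "an", "na", "ag", "ge"


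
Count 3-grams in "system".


Word: "system" (length 6)
Number of 3-grams = length - 3 + 1 = 6 - 3 + 1
= 4


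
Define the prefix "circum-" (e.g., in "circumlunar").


Prefix: circum-
Example: circumlunar (circum- + lunar)
Meaning = around


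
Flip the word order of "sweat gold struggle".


Original: "sweat gold struggle"
Words (1..n): sweat | gold | struggle
Reversed (n..1): struggle | gold | sweat
Result = "struggle gold sweat"


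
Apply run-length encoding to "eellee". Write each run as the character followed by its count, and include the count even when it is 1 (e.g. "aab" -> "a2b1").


String: "eellee"
Scanning for consecutive runs:
  'e' x 2
  'l' x 2
  'e' x 2
RLE = "e2l2e2"


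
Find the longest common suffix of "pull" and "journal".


Word 1: "pull"
Word 2: "journal"
Comparing from end:
  Pos -1: 'l' == 'l'
  Pos -2: 'l' != 'a' (stop)
LCS = "l" (length 1)


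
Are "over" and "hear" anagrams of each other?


Word 1: "over" → sorted: eorv
Word 2: "hear" → sorted: aehr
Same letters? eorv != aehr
Anagram = No


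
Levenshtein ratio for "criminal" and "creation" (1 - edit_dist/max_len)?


Word 1: "criminal" (length 8)
Word 2: "creation" (length 8)
One optimal edit sequence:
  1. keep 'c'
  2. keep 'r'
  3. substitute 'i' -> 'e'  (+1)
  4. substitute 'm' -> 'a'  (+1)
  5. substitute 'i' -> 't'  (+1)
  6. substitute 'n' -> 'i'  (+1)
  7. substitute 'a' -> 'o'  (+1)
  8. substitute 'l' -> 'n'  (+1)
Edit distance = 6
Max length = max(8, 8) = 8
Similarity = 1 - 6/8
= 0.2500


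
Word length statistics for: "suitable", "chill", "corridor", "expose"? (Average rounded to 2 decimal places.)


Lengths: "suitable"=8, "chill"=5, "corridor"=8, "expose"=6
Sum = 27, Count = 4
Average = 27/4 = 6.75
= avg=6.75, min=5, max=8


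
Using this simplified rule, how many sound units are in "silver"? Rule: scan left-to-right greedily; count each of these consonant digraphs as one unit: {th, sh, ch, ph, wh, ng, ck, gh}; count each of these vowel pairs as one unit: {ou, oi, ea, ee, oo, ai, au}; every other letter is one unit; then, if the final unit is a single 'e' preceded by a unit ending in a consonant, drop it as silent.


Word: "silver" (6 letters)
Left-to-right scan:
  (1) 's' (letter)
  (2) 'i' (letter)
  (3) 'l' (letter)
  (4) 'v' (letter)
  (5) 'e' (letter)
  (6) 'r' (letter)
Units from scan: 6
Sound units = 6 units


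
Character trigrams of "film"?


Word: "film" (length 4)
Number of trigrams = 4 - 3 + 1 = 2
  Position 0: "fil"
  Position 1: "ilm"
Trigrams = "fil", "ilm"


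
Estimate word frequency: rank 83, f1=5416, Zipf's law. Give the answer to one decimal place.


Zipf's law: f(r) = f(1) / r
f(1) = 5416
f(83) = 5416 / 83
= 65.3 occurrences


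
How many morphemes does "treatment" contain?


Word: "treatment"
Morphemes: treat + -ment
Each morpheme carries meaning
= 2 morphemes


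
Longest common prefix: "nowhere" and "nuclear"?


Word 1: "nowhere"
Word 2: "nuclear"
Comparing from start:
  Pos 0: 'n' == 'n'
  Pos 1: 'o' != 'u' (stop)
LCP = "n" (length 1)


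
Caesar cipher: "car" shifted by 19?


Word: "car"
Shift: 19
Each letter → (letter + shift) mod 26:
  'c' (2) + 19 = 21 → 'v'
  'a' (0) + 19 = 19 → 't'
  'r' (17) + 19 = 10 → 'k'
Result = "vtk"


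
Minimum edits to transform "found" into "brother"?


Word 1: "found" (length 5)
Word 2: "brother" (length 7)
One optimal edit sequence (insert/delete/substitute each cost 1):
  1. insert 'b'  (+1)
  2. substitute 'f' -> 'r'  (+1)
  3. keep 'o'
  4. insert 't'  (+1)
  5. substitute 'u' -> 'h'  (+1)
  6. substitute 'n' -> 'e'  (+1)
  7. substitute 'd' -> 'r'  (+1)
Total edit operations: 6
Edit distance = 6


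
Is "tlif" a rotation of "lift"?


Word: "lift", Candidate: "tlif"
Method: check if candidate is substring of word+word
"liftlift" contains "tlif"? Yes
Is rotation = Yes


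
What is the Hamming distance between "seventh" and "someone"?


Comparing character by character (same length = 7):
  Pos 0: 's' vs 's' =
  Pos 1: 'e' vs 'o' !=
  Pos 2: 'v' vs 'm' !=
  Pos 3: 'e' vs 'e' =
  Pos 4: 'n' vs 'o' !=
  Pos 5: 't' vs 'n' !=
  Pos 6: 'h' vs 'e' !=
Hamming distance = 5


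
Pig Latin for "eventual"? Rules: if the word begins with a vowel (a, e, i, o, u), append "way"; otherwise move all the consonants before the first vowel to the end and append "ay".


Word: "eventual"
Starts with vowel → add 'way'
Pig Latin = "eventualway"


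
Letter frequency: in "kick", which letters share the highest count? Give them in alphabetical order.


Word: "kick"
Letter counts:
  'c': 1
  'i': 1
  'k': 2
Maximum count = 2
Most frequent = 'k' (2 times each)


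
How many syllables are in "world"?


Word: "world"
Syllable breakdown: world
Counting: 1 part
= 1 syllable


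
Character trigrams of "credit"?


Word: "credit" (length 6)
Number of trigrams = 6 - 3 + 1 = 4
  Position 0: "cre"
  Position 1: "red"
  Position 2: "edi"
  Position 3: "dit"
Trigrams = "cre", "red", "edi", "dit"


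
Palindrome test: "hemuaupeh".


Word: "hemuaupeh"
Reversed: "hepuaumeh"
Forward == Backward? hemuaupeh != hepuaumeh
Palindrome = No


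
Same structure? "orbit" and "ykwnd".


Pattern of "orbit": [0, 1, 2, 3, 4]
Pattern of "ykwnd": [0, 1, 2, 3, 4]
Patterns match
Same pattern = Yes


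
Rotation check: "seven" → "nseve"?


Word: "seven", Candidate: "nseve"
Method: check if candidate is substring of word+word
"sevenseven" contains "nseve"? Yes
Is rotation = Yes


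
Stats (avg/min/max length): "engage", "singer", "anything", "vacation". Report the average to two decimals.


Lengths: "engage"=6, "singer"=6, "anything"=8, "vacation"=8
Sum = 28, Count = 4
Average = 28/4 = 7.00
= avg=7.00, min=6, max=8


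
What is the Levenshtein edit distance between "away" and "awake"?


Word 1: "away" (length 4)
Word 2: "awake" (length 5)
One optimal edit sequence (insert/delete/substitute each cost 1):
  1. keep 'a'
  2. keep 'w'
  3. keep 'a'
  4. insert 'k'  (+1)
  5. substitute 'y' -> 'e'  (+1)
Total edit operations: 2
Edit distance = 2


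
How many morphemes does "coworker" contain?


Word: "coworker"
Morphemes: co- | work | -er
Each morpheme carries meaning
= 3 morphemes


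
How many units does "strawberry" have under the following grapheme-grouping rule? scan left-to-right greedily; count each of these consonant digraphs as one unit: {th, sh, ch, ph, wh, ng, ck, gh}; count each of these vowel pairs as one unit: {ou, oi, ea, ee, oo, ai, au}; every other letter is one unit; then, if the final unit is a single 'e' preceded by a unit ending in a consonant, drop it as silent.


Word: "strawberry" (10 letters)
Left-to-right scan:
  [1] 's' (letter)
  [2] 't' (letter)
  [3] 'r' (letter)
  [4] 'a' (letter)
  [5] 'w' (letter)
  [6] 'b' (letter)
  [7] 'e' (letter)
  [8] 'r' (letter)
  [9] 'r' (letter)
  [10] 'y' (letter)
Units from scan: 10
Sound units = 10 units


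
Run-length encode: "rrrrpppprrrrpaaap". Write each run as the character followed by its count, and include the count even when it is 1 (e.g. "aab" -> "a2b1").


String: "rrrrpppprrrrpaaap"
Scanning for consecutive runs:
  'r' x 4
  'p' x 4
  'r' x 4
  'p' x 1
  'a' x 3
  'p' x 1
RLE = "r4p4r4p1a3p1"


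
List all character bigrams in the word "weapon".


Word: "weapon" (length 6)
Number of bigrams = 6 - 2 + 1 = 5
  Position 0: "we"
  Position 1: "ea"
  Position 2: "ap"
  Position 3: "po"
  Position 4: "on"
Bigrams = "we", "ea", "ap", "po", "on"


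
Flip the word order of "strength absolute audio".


Original: "strength absolute audio"
Words (1..n): strength | absolute | audio
Reversed (n..1): audio | absolute | strength
Result = "audio absolute strength"


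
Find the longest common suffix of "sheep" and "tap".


Word 1: "sheep"
Word 2: "tap"
Comparing from end:
  Pos -1: 'p' == 'p'
  Pos -2: 'e' != 'a' (stop)
LCS = "p" (length 1)


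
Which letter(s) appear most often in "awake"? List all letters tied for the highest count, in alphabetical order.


Word: "awake"
Letter counts:
  'a': 2
  'e': 1
  'k': 1
  'w': 1
Maximum count = 2
Most frequent = 'a' (2 times each)


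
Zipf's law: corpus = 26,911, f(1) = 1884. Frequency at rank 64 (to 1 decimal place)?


Zipf's law: f(r) = f(1) / r
f(1) = 1884
f(64) = 1884 / 64
= 29.4 occurrences


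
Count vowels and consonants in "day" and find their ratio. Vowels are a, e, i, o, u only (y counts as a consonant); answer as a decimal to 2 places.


Word: "day"
Vowels (a,e,i,o,u): 1
Consonants: 2
Ratio = 1/2
= 0.50


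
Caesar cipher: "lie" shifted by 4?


Word: "lie"
Shift: 4
Each letter → (letter + shift) mod 26:
  'l' (11) + 4 = 15 → 'p'
  'i' (8) + 4 = 12 → 'm'
  'e' (4) + 4 = 8 → 'i'
Result = "pmi"


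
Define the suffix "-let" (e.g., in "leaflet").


Suffix: -let
Example: leaflet (leaf + -let)
Meaning = small


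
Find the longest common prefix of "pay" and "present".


Word 1: "pay"
Word 2: "present"
Comparing from start:
  Pos 0: 'p' == 'p'
  Pos 1: 'a' != 'r' (stop)
LCP = "p" (length 1)


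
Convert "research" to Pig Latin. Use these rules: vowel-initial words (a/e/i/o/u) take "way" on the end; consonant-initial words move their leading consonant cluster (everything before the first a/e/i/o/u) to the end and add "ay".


Word: "research"
Starts with consonant(s) → move to end, add 'ay'
Consonant cluster: "r"
Pig Latin = "esearchray"


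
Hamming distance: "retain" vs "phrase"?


Comparing character by character (same length = 6):
  Pos 0: 'r' vs 'p' !=
  Pos 1: 'e' vs 'h' !=
  Pos 2: 't' vs 'r' !=
  Pos 3: 'a' vs 'a' =
  Pos 4: 'i' vs 's' !=
  Pos 5: 'n' vs 'e' !=
Hamming distance = 5


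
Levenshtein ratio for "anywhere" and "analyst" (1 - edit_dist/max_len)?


Word 1: "anywhere" (length 8)
Word 2: "analyst" (length 7)
One optimal edit sequence:
  1. keep 'a'
  2. keep 'n'
  3. delete 'y'  (+1)
  4. substitute 'w' -> 'a'  (+1)
  5. substitute 'h' -> 'l'  (+1)
  6. substitute 'e' -> 'y'  (+1)
  7. substitute 'r' -> 's'  (+1)
  8. substitute 'e' -> 't'  (+1)
Edit distance = 6
Max length = max(8, 7) = 8
Similarity = 1 - 6/8
= 0.2500


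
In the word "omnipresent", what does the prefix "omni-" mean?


Prefix: omni-
Example: omnipresent (omni- + present)
Meaning = all


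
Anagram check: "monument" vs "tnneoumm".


Word 1: "monument" → sorted: emmnnotu
Word 2: "tnneoumm" → sorted: emmnnotu
Same letters? emmnnotu == emmnnotu
Anagram = Yes


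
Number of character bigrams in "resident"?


Word: "resident" (length 8)
Number of 2-grams = length - 2 + 1 = 8 - 2 + 1
= 7


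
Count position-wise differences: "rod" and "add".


Comparing character by character (same length = 3):
  Pos 0: 'r' vs 'a' !=
  Pos 1: 'o' vs 'd' !=
  Pos 2: 'd' vs 'd' =
Hamming distance = 2
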